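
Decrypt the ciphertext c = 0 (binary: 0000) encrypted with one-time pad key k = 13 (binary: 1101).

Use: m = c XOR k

Step 1: XOR ciphertext with key:
  Ciphertext: 0000
  Key:        1101
  XOR:        1101
Step 2: Plaintext = 1101 = 13 in decimal.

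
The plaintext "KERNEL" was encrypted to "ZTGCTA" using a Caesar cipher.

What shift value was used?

Step 1: Compare first letters: K (position 10) -> Z (position 25).
Step 2: Shift = (25 - 10) mod 26 = 15.
The shift value is 15.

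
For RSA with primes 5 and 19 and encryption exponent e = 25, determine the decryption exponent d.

Step 1: n = 5 * 19 = 95.
Step 2: phi(n) = 4 * 18 = 72.
Step 3: Find d such that 25 * d = 1 (mod 72).
Step 4: d = 25^(-1) mod 72 = 49.
Verification: 25 * 49 = 1225 = 17 * 72 + 1.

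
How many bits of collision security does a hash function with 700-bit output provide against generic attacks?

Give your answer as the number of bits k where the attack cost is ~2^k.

Step 1: The hash has a 700-bit output.
Step 2: Collision resistance means it should be infeasible to find any x != y with h(x) = h(y).
By the birthday bound, a generic collision search succeeds after about sqrt(2^700) = 2^(700/2) = 2^350 evaluations.
Step 3: Security level = 350 bits.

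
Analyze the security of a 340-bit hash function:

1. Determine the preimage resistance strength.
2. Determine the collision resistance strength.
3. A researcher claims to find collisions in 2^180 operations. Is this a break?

Step 1: Preimage resistance requires brute-force of 2^340 operations.
Step 2: Collision resistance (birthday bound) = 2^(340/2) = 2^170.
Step 3: The claimed attack costs 2^180 operations.
Step 4: Since 2^180 >= 2^170, the claimed attack is no faster than the generic birthday attack, so this does not break collision resistance.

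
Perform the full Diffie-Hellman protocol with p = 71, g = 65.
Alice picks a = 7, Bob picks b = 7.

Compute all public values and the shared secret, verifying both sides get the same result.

Step 1: A = g^a mod p = 65^7 mod 71 = 17.
Step 2: B = g^b mod p = 65^7 mod 71 = 17.
Step 3: Alice computes s = B^a mod p = 17^7 mod 71 = 66.
Step 4: Bob computes s = A^b mod p = 17^7 mod 71 = 66.
Both sides agree: shared secret = 66.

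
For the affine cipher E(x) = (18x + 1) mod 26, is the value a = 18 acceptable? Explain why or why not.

Step 1: Compute gcd(18, 26).
Step 2: gcd(18, 26) = 2.
Since gcd = 2 != 1, 18 shares a common factor with 26, so it cannot be used.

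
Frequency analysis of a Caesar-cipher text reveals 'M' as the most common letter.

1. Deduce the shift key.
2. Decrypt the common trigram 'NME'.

Step 1: In English, 'E' is the most frequent letter (12.7%).
Step 2: The most frequent ciphertext letter is 'M' (position 12).
Step 3: Shift = (12 - 4) mod 26 = 8.
Step 4: Decrypt 'NME' by shifting back 8:
  N -> F
  M -> E
  E -> W
Step 5: 'NME' decrypts to 'FEW'.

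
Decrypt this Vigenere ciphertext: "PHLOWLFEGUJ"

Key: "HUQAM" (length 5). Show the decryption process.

Step 1: Key 'HUQAM' has length 5. Extended key: HUQAMHUQAMH
Step 2: Decrypt each position:
  P(15) - H(7) = 8 = I
  H(7) - U(20) = 13 = N
  L(11) - Q(16) = 21 = V
  O(14) - A(0) = 14 = O
  W(22) - M(12) = 10 = K
  L(11) - H(7) = 4 = E
  F(5) - U(20) = 11 = L
  E(4) - Q(16) = 14 = O
  G(6) - A(0) = 6 = G
  U(20) - M(12) = 8 = I
  J(9) - H(7) = 2 = C
Plaintext: INVOKELOGIC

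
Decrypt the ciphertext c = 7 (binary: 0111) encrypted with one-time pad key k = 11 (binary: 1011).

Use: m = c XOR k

Step 1: XOR ciphertext with key:
  Ciphertext: 0111
  Key:        1011
  XOR:        1100
Step 2: Plaintext = 1100 = 12 in decimal.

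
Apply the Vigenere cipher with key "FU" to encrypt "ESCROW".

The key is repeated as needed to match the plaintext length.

Step 1: Repeat key to match plaintext length:
  Plaintext: ESCROW
  Key:       FUFUFU
Step 2: Encrypt each letter:
  E(4) + F(5) = (4+5) mod 26 = 9 = J
  S(18) + U(20) = (18+20) mod 26 = 12 = M
  C(2) + F(5) = (2+5) mod 26 = 7 = H
  R(17) + U(20) = (17+20) mod 26 = 11 = L
  O(14) + F(5) = (14+5) mod 26 = 19 = T
  W(22) + U(20) = (22+20) mod 26 = 16 = Q
Ciphertext: JMHLTQ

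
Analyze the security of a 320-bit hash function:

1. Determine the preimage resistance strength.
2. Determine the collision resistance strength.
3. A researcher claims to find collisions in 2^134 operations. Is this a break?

Step 1: Preimage resistance requires brute-force of 2^320 operations.
Step 2: Collision resistance (birthday bound) = 2^(320/2) = 2^160.
Step 3: The claimed attack costs 2^134 operations.
Step 4: Since 2^134 < 2^160, the claimed attack beats the generic birthday bound, so collision resistance is broken.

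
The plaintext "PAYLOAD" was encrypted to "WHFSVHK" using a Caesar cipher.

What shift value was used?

Step 1: Compare first letters: P (position 15) -> W (position 22).
Step 2: Shift = (22 - 15) mod 26 = 7.
The shift value is 7.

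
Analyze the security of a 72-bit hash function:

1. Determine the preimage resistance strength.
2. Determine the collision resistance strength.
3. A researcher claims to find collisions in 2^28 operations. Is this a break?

Step 1: Preimage resistance requires brute-force of 2^72 operations.
Step 2: Collision resistance (birthday bound) = 2^(72/2) = 2^36.
Step 3: The claimed attack costs 2^28 operations.
Step 4: Since 2^28 < 2^36, the claimed attack beats the generic birthday bound, so collision resistance is broken.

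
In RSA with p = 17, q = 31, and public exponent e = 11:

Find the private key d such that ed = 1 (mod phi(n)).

Step 1: n = 17 * 31 = 527.
Step 2: phi(n) = 16 * 30 = 480.
Step 3: Find d such that 11 * d = 1 (mod 480).
Step 4: d = 11^(-1) mod 480 = 131.
Verification: 11 * 131 = 1441 = 3 * 480 + 1.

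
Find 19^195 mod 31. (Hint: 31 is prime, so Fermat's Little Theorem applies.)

Step 1: Since 31 is prime, by Fermat's Little Theorem: 19^30 = 1 (mod 31).
Step 2: Reduce exponent: 195 mod 30 = 15.
Step 3: So 19^195 = 19^15 (mod 31).
Step 4: 19^15 mod 31 = 1.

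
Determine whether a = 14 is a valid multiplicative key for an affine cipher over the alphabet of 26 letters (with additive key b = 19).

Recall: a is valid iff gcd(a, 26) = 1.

Step 1: Compute gcd(14, 26).
Step 2: gcd(14, 26) = 2.
Since gcd = 2 != 1, 14 shares a common factor with 26, so it cannot be used.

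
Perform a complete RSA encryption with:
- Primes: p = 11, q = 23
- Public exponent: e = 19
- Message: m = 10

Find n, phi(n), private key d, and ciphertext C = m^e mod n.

Step 1: n = 11 * 23 = 253.
Step 2: phi(n) = (11-1)(23-1) = 10 * 22 = 220.
Step 3: Find d = 19^(-1) mod 220 = 139.
  Verify: 19 * 139 = 2641 = 1 (mod 220).
Step 4: C = 10^19 mod 253 = 21.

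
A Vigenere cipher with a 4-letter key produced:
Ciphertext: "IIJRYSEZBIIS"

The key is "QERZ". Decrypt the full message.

Step 1: Key 'QERZ' has length 4. Extended key: QERZQERZQERZ
Step 2: Decrypt each position:
  I(8) - Q(16) = 18 = S
  I(8) - E(4) = 4 = E
  J(9) - R(17) = 18 = S
  R(17) - Z(25) = 18 = S
  Y(24) - Q(16) = 8 = I
  S(18) - E(4) = 14 = O
  E(4) - R(17) = 13 = N
  Z(25) - Z(25) = 0 = A
  B(1) - Q(16) = 11 = L
  I(8) - E(4) = 4 = E
  I(8) - R(17) = 17 = R
  S(18) - Z(25) = 19 = T
Plaintext: SESSIONALERT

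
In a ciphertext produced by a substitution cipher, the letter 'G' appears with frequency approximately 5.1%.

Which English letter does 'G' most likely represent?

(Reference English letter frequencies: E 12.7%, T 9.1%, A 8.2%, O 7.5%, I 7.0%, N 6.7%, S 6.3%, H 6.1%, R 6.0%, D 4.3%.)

Step 1: The observed frequency is 5.1%.
Step 2: Compare with English frequencies:
  E: 12.7% (difference: 7.6%)
  T: 9.1% (difference: 4.0%)
  A: 8.2% (difference: 3.1%)
  O: 7.5% (difference: 2.4%)
  I: 7.0% (difference: 1.9%)
  N: 6.7% (difference: 1.6%)
  S: 6.3% (difference: 1.2%)
  H: 6.1% (difference: 1.0%)
  R: 6.0% (difference: 0.9%)
  D: 4.3% (difference: 0.8%) <-- closest
Step 3: 'G' most likely represents 'D' (frequency 4.3%).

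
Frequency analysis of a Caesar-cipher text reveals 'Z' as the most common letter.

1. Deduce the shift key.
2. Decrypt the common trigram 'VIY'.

Step 1: In English, 'E' is the most frequent letter (12.7%).
Step 2: The most frequent ciphertext letter is 'Z' (position 25).
Step 3: Shift = (25 - 4) mod 26 = 21.
Step 4: Decrypt 'VIY' by shifting back 21:
  V -> A
  I -> N
  Y -> D
Step 5: 'VIY' decrypts to 'AND'.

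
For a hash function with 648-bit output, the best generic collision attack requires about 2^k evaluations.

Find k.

Step 1: The hash has a 648-bit output.
Step 2: Collision resistance means it should be infeasible to find any x != y with h(x) = h(y).
By the birthday bound, a generic collision search succeeds after about sqrt(2^648) = 2^(648/2) = 2^324 evaluations.
Step 3: Security level = 324 bits.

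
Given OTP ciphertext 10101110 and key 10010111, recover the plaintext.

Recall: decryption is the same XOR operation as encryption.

Step 1: XOR ciphertext with key:
  Ciphertext: 10101110
  Key:        10010111
  XOR:        00111001
Step 2: Plaintext = 00111001 = 57 in decimal.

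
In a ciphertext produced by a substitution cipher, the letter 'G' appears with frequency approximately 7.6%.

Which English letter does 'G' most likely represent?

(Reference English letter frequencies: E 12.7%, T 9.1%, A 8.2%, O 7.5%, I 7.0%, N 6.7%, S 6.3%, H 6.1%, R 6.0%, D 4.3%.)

Step 1: The observed frequency is 7.6%.
Step 2: Compare with English frequencies:
  E: 12.7% (difference: 5.1%)
  T: 9.1% (difference: 1.5%)
  A: 8.2% (difference: 0.6%)
  O: 7.5% (difference: 0.1%) <-- closest
  I: 7.0% (difference: 0.6%)
  N: 6.7% (difference: 0.9%)
  S: 6.3% (difference: 1.3%)
  H: 6.1% (difference: 1.5%)
  R: 6.0% (difference: 1.6%)
  D: 4.3% (difference: 3.3%)
Step 3: 'G' most likely represents 'O' (frequency 7.5%).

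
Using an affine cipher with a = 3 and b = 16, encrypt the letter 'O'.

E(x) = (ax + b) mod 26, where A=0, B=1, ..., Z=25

Step 1: Convert 'O' to number: x = 14.
Step 2: E(14) = (3 * 14 + 16) mod 26 = 58 mod 26 = 6.
Step 3: Convert 6 back to letter: G.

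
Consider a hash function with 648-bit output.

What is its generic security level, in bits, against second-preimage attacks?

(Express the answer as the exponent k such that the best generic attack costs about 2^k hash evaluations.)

Step 1: The hash has a 648-bit output.
Step 2: Second-preimage resistance means: given a specific input x, it should be infeasible to find a different y with h(y) = h(x).
With a 648-bit output, a generic search for a second preimage costs about 2^648 evaluations (each trial matches the fixed target with probability 2^-648).
Step 3: Security level = 648 bits.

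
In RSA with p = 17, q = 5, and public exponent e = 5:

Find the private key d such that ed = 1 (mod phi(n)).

Step 1: n = 17 * 5 = 85.
Step 2: phi(n) = 16 * 4 = 64.
Step 3: Find d such that 5 * d = 1 (mod 64).
Step 4: d = 5^(-1) mod 64 = 13.
Verification: 5 * 13 = 65 = 1 * 64 + 1.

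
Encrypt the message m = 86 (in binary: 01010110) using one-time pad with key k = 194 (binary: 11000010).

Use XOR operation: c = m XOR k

Step 1: Write out the XOR operation bit by bit:
  Message: 01010110
  Key:     11000010
  XOR:     10010100
Step 2: Convert to decimal: 10010100 = 148.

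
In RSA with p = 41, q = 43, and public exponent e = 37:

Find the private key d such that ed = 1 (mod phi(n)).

Step 1: n = 41 * 43 = 1763.
Step 2: phi(n) = 40 * 42 = 1680.
Step 3: Find d such that 37 * d = 1 (mod 1680).
Step 4: d = 37^(-1) mod 1680 = 1453.
Verification: 37 * 1453 = 53761 = 32 * 1680 + 1.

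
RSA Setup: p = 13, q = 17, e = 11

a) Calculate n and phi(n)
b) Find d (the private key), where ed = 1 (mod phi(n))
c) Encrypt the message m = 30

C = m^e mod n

Step 1: n = 13 * 17 = 221.
Step 2: phi(n) = (13-1)(17-1) = 12 * 16 = 192.
Step 3: Find d = 11^(-1) mod 192 = 35.
  Verify: 11 * 35 = 385 = 1 (mod 192).
Step 4: C = 30^11 mod 221 = 140.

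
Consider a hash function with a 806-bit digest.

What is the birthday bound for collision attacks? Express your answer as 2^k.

Step 1: The birthday paradox gives collision probability ~50% after sqrt(2^n) = 2^(n/2) hashes.
Step 2: For 806-bit output: 2^(806/2) = 2^403.
Step 3: Approximately 2^403 hash computations needed.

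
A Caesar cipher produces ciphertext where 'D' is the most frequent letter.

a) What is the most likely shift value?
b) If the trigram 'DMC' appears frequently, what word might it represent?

Step 1: In English, 'E' is the most frequent letter (12.7%).
Step 2: The most frequent ciphertext letter is 'D' (position 3).
Step 3: Shift = (3 - 4) mod 26 = 25.
Step 4: Decrypt 'DMC' by shifting back 25:
  D -> E
  M -> N
  C -> D
Step 5: 'DMC' decrypts to 'END'.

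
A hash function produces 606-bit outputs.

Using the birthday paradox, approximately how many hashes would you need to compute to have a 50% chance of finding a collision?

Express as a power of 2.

Step 1: The birthday paradox gives collision probability ~50% after sqrt(2^n) = 2^(n/2) hashes.
Step 2: For 606-bit output: 2^(606/2) = 2^303.
Step 3: Approximately 2^303 hash computations needed.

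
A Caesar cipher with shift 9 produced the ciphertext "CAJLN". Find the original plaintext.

Step 1: Reverse the shift by subtracting 9 from each letter position.
  C (position 2) -> position (2-9) mod 26 = 19 -> T
  A (position 0) -> position (0-9) mod 26 = 17 -> R
  J (position 9) -> position (9-9) mod 26 = 0 -> A
  L (position 11) -> position (11-9) mod 26 = 2 -> C
  N (position 13) -> position (13-9) mod 26 = 4 -> E
Decrypted message: TRACE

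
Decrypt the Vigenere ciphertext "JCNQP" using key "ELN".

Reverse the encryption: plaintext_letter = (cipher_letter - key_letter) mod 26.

Step 1: Extend key: ELNEL
Step 2: Decrypt each letter (c - k) mod 26:
  J(9) - E(4) = (9-4) mod 26 = 5 = F
  C(2) - L(11) = (2-11) mod 26 = 17 = R
  N(13) - N(13) = (13-13) mod 26 = 0 = A
  Q(16) - E(4) = (16-4) mod 26 = 12 = M
  P(15) - L(11) = (15-11) mod 26 = 4 = E
Plaintext: FRAME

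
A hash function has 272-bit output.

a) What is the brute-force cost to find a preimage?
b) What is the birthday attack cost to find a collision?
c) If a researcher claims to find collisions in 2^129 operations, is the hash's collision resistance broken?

Step 1: Preimage resistance requires brute-force of 2^272 operations.
Step 2: Collision resistance (birthday bound) = 2^(272/2) = 2^136.
Step 3: The claimed attack costs 2^129 operations.
Step 4: Since 2^129 < 2^136, the claimed attack beats the generic birthday bound, so collision resistance is broken.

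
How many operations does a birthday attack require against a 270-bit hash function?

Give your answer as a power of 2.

Step 1: The birthday paradox gives collision probability ~50% after sqrt(2^n) = 2^(n/2) hashes.
Step 2: For 270-bit output: 2^(270/2) = 2^135.
Step 3: Approximately 2^135 hash computations needed.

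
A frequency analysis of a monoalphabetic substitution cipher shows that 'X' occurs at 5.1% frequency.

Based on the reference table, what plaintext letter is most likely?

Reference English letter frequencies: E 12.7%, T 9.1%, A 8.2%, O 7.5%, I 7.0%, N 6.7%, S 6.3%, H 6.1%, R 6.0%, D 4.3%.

Step 1: The observed frequency is 5.1%.
Step 2: Compare with English frequencies:
  E: 12.7% (difference: 7.6%)
  T: 9.1% (difference: 4.0%)
  A: 8.2% (difference: 3.1%)
  O: 7.5% (difference: 2.4%)
  I: 7.0% (difference: 1.9%)
  N: 6.7% (difference: 1.6%)
  S: 6.3% (difference: 1.2%)
  H: 6.1% (difference: 1.0%)
  R: 6.0% (difference: 0.9%)
  D: 4.3% (difference: 0.8%) <-- closest
Step 3: 'X' most likely represents 'D' (frequency 4.3%).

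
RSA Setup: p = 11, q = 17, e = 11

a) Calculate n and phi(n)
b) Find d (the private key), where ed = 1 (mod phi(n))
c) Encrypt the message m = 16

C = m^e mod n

Step 1: n = 11 * 17 = 187.
Step 2: phi(n) = (11-1)(17-1) = 10 * 16 = 160.
Step 3: Find d = 11^(-1) mod 160 = 131.
  Verify: 11 * 131 = 1441 = 1 (mod 160).
Step 4: C = 16^11 mod 187 = 16.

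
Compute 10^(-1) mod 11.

Step 1: We need x such that 10 * x = 1 (mod 11).
Step 2: Using the extended Euclidean algorithm or trial:
  10 * 10 = 100 = 9 * 11 + 1.
Step 3: Since 100 mod 11 = 1, the inverse is x = 10.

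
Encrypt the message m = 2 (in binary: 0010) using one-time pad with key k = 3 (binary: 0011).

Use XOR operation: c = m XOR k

Step 1: Write out the XOR operation bit by bit:
  Message: 0010
  Key:     0011
  XOR:     0001
Step 2: Convert to decimal: 0001 = 1.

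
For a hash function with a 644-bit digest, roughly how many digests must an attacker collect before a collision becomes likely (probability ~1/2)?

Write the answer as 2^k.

Step 1: The birthday paradox gives collision probability ~50% after sqrt(2^n) = 2^(n/2) hashes.
Step 2: For 644-bit output: 2^(644/2) = 2^322.
Step 3: Approximately 2^322 hash computations needed.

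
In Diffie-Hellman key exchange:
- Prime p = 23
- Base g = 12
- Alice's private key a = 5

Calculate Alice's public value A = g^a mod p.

Step 1: A = g^a mod p = 12^5 mod 23.
  12^1 mod 23 = 12
  12^2 mod 23 = (12 * 12) mod 23 = 6
  12^3 mod 23 = (6 * 12) mod 23 = 3
  12^4 mod 23 = (3 * 12) mod 23 = 13
  12^5 mod 23 = (13 * 12) mod 23 = 18
Result: A = 18.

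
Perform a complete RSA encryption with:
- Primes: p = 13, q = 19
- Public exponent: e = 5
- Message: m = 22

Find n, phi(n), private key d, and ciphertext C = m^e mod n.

Step 1: n = 13 * 19 = 247.
Step 2: phi(n) = (13-1)(19-1) = 12 * 18 = 216.
Step 3: Find d = 5^(-1) mod 216 = 173.
  Verify: 5 * 173 = 865 = 1 (mod 216).
Step 4: C = 22^5 mod 247 = 224.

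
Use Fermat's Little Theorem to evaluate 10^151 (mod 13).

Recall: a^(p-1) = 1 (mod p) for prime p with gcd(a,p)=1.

Step 1: Since 13 is prime, by Fermat's Little Theorem: 10^12 = 1 (mod 13).
Step 2: Reduce exponent: 151 mod 12 = 7.
Step 3: So 10^151 = 10^7 (mod 13).
Step 4: 10^7 mod 13 = 10.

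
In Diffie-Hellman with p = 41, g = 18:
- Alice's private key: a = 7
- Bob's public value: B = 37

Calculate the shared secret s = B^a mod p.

Step 1: s = B^a mod p = 37^7 mod 41.
  37^1 mod 41 = 37
  37^2 mod 41 = (37 * 37) mod 41 = 16
  37^3 mod 41 = (16 * 37) mod 41 = 18
  37^4 mod 41 = (18 * 37) mod 41 = 10
  37^5 mod 41 = (10 * 37) mod 41 = 1
  37^6 mod 41 = (1 * 37) mod 41 = 37
  37^7 mod 41 = (37 * 37) mod 41 = 16
Result: shared secret = 16.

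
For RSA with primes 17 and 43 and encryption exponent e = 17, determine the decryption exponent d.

Step 1: n = 17 * 43 = 731.
Step 2: phi(n) = 16 * 42 = 672.
Step 3: Find d such that 17 * d = 1 (mod 672).
Step 4: d = 17^(-1) mod 672 = 593.
Verification: 17 * 593 = 10081 = 15 * 672 + 1.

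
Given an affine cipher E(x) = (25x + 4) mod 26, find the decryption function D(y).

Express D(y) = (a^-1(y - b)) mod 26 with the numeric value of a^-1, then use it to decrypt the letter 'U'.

Step 1: Find a^-1, the modular inverse of 25 mod 26.
Step 2: We need 25 * a^-1 = 1 (mod 26).
Step 3: 25 * 25 = 625 = 24 * 26 + 1, so a^-1 = 25.
Step 4: D(y) = 25(y - 4) mod 26.
Step 5: Apply to 'U' (y = 20): D(20) = 25 * (20 - 4) mod 26 = 25 * 16 mod 26 = 10 -> 'K'.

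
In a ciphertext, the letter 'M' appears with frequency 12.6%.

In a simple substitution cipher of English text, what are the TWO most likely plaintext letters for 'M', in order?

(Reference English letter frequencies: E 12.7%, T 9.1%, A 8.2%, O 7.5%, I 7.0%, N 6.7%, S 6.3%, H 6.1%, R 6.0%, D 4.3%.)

Step 1: Observed frequency of 'M' is 12.6%.
Step 2: Compute distances to each reference frequency and sort:
  E (12.7%): difference = 0.1% <-- BEST
  T (9.1%): difference = 3.5% <-- RUNNER-UP
  A (8.2%): difference = 4.4%
  O (7.5%): difference = 5.1%
  I (7.0%): difference = 5.6%
Step 3: Most likely is 'E' (12.7%, diff 0.1%); second most likely is 'T' (9.1%, diff 3.5%).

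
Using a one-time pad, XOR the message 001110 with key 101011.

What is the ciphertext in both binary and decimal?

Step 1: Write out the XOR operation bit by bit:
  Message: 001110
  Key:     101011
  XOR:     100101
Step 2: Convert to decimal: 100101 = 37.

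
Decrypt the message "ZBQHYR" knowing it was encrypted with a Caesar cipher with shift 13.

Step 1: Reverse the shift by subtracting 13 from each letter position.
  Z (position 25) -> position (25-13) mod 26 = 12 -> M
  B (position 1) -> position (1-13) mod 26 = 14 -> O
  Q (position 16) -> position (16-13) mod 26 = 3 -> D
  H (position 7) -> position (7-13) mod 26 = 20 -> U
  Y (position 24) -> position (24-13) mod 26 = 11 -> L
  R (position 17) -> position (17-13) mod 26 = 4 -> E
Decrypted message: MODULE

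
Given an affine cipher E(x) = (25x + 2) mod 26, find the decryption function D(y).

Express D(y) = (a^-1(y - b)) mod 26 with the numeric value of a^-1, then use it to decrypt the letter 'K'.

Step 1: Find a^-1, the modular inverse of 25 mod 26.
Step 2: We need 25 * a^-1 = 1 (mod 26).
Step 3: 25 * 25 = 625 = 24 * 26 + 1, so a^-1 = 25.
Step 4: D(y) = 25(y - 2) mod 26.
Step 5: Apply to 'K' (y = 10): D(10) = 25 * (10 - 2) mod 26 = 25 * 8 mod 26 = 18 -> 'S'.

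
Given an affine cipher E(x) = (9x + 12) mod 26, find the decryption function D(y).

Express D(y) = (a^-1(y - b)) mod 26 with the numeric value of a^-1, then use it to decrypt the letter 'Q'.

Step 1: Find a^-1, the modular inverse of 9 mod 26.
Step 2: We need 9 * a^-1 = 1 (mod 26).
Step 3: 9 * 3 = 27 = 1 * 26 + 1, so a^-1 = 3.
Step 4: D(y) = 3(y - 12) mod 26.
Step 5: Apply to 'Q' (y = 16): D(16) = 3 * (16 - 12) mod 26 = 3 * 4 mod 26 = 12 -> 'M'.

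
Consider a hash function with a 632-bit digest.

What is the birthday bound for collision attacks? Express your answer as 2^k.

Step 1: The birthday paradox gives collision probability ~50% after sqrt(2^n) = 2^(n/2) hashes.
Step 2: For 632-bit output: 2^(632/2) = 2^316.
Step 3: Approximately 2^316 hash computations needed.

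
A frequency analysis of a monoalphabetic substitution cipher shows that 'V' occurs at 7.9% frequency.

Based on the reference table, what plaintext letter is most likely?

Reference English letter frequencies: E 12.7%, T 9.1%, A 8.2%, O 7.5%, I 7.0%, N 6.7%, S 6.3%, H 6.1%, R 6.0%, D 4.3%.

Step 1: The observed frequency is 7.9%.
Step 2: Compare with English frequencies:
  E: 12.7% (difference: 4.8%)
  T: 9.1% (difference: 1.2%)
  A: 8.2% (difference: 0.3%) <-- closest
  O: 7.5% (difference: 0.4%)
  I: 7.0% (difference: 0.9%)
  N: 6.7% (difference: 1.2%)
  S: 6.3% (difference: 1.6%)
  H: 6.1% (difference: 1.8%)
  R: 6.0% (difference: 1.9%)
  D: 4.3% (difference: 3.6%)
Step 3: 'V' most likely represents 'A' (frequency 8.2%).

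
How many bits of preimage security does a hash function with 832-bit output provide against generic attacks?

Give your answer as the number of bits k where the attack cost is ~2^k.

Step 1: The hash has a 832-bit output.
Step 2: Preimage resistance means: given a digest h(x), it should be infeasible to find any input that hashes to it.
With a 832-bit output there are 2^832 possible digests, so a generic brute-force preimage search costs about 2^832 evaluations.
Step 3: Security level = 832 bits.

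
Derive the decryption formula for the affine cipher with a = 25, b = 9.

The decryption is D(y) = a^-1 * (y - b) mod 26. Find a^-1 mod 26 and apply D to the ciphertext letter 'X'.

Step 1: Find a^-1, the modular inverse of 25 mod 26.
Step 2: We need 25 * a^-1 = 1 (mod 26).
Step 3: 25 * 25 = 625 = 24 * 26 + 1, so a^-1 = 25.
Step 4: D(y) = 25(y - 9) mod 26.
Step 5: Apply to 'X' (y = 23): D(23) = 25 * (23 - 9) mod 26 = 25 * 14 mod 26 = 12 -> 'M'.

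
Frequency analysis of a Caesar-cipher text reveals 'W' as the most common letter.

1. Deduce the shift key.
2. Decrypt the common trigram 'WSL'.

Step 1: In English, 'E' is the most frequent letter (12.7%).
Step 2: The most frequent ciphertext letter is 'W' (position 22).
Step 3: Shift = (22 - 4) mod 26 = 18.
Step 4: Decrypt 'WSL' by shifting back 18:
  W -> E
  S -> A
  L -> T
Step 5: 'WSL' decrypts to 'EAT'.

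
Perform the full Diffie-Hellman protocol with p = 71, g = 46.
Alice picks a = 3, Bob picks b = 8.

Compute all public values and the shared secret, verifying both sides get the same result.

Step 1: A = g^a mod p = 46^3 mod 71 = 66.
Step 2: B = g^b mod p = 46^8 mod 71 = 5.
Step 3: Alice computes s = B^a mod p = 5^3 mod 71 = 54.
Step 4: Bob computes s = A^b mod p = 66^8 mod 71 = 54.
Both sides agree: shared secret = 54.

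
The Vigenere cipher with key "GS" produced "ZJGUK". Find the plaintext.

Step 1: Extend key: GSGSG
Step 2: Decrypt each letter (c - k) mod 26:
  Z(25) - G(6) = (25-6) mod 26 = 19 = T
  J(9) - S(18) = (9-18) mod 26 = 17 = R
  G(6) - G(6) = (6-6) mod 26 = 0 = A
  U(20) - S(18) = (20-18) mod 26 = 2 = C
  K(10) - G(6) = (10-6) mod 26 = 4 = E
Plaintext: TRACE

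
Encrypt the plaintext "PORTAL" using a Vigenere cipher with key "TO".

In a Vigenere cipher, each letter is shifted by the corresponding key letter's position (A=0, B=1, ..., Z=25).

Step 1: Repeat key to match plaintext length:
  Plaintext: PORTAL
  Key:       TOTOTO
Step 2: Encrypt each letter:
  P(15) + T(19) = (15+19) mod 26 = 8 = I
  O(14) + O(14) = (14+14) mod 26 = 2 = C
  R(17) + T(19) = (17+19) mod 26 = 10 = K
  T(19) + O(14) = (19+14) mod 26 = 7 = H
  A(0) + T(19) = (0+19) mod 26 = 19 = T
  L(11) + O(14) = (11+14) mod 26 = 25 = Z
Ciphertext: ICKHTZ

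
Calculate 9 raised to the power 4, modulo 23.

Step 1: Compute 9^4 mod 23 step by step, reducing modulo 23 at each step.
  9^1 mod 23 = 9
  9^2 mod 23 = (9 * 9) mod 23 = 12
  9^3 mod 23 = (12 * 9) mod 23 = 16
  9^4 mod 23 = (16 * 9) mod 23 = 6
Step 2: Result = 6.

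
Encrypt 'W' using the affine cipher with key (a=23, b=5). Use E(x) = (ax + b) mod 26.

Step 1: Convert 'W' to number: x = 22.
Step 2: E(22) = (23 * 22 + 5) mod 26 = 511 mod 26 = 17.
Step 3: Convert 17 back to letter: R.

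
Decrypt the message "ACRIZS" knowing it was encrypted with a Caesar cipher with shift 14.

Step 1: Reverse the shift by subtracting 14 from each letter position.
  A (position 0) -> position (0-14) mod 26 = 12 -> M
  C (position 2) -> position (2-14) mod 26 = 14 -> O
  R (position 17) -> position (17-14) mod 26 = 3 -> D
  I (position 8) -> position (8-14) mod 26 = 20 -> U
  Z (position 25) -> position (25-14) mod 26 = 11 -> L
  S (position 18) -> position (18-14) mod 26 = 4 -> E
Decrypted message: MODULE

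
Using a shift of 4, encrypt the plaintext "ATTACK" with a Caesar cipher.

Step 1: For each letter, shift forward by 4 positions (mod 26).
  A (position 0) -> position (0+4) mod 26 = 4 -> E
  T (position 19) -> position (19+4) mod 26 = 23 -> X
  T (position 19) -> position (19+4) mod 26 = 23 -> X
  A (position 0) -> position (0+4) mod 26 = 4 -> E
  C (position 2) -> position (2+4) mod 26 = 6 -> G
  K (position 10) -> position (10+4) mod 26 = 14 -> O
Result: EXXEGO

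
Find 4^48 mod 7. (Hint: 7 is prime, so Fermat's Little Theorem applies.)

Step 1: Since 7 is prime, by Fermat's Little Theorem: 4^6 = 1 (mod 7).
Step 2: Reduce exponent: 48 mod 6 = 0.
Step 3: So 4^48 = 4^0 (mod 7).
Step 4: 4^0 mod 7 = 1.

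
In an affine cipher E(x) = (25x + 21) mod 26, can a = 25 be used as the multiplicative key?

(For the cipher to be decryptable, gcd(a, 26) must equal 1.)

Step 1: Compute gcd(25, 26).
Step 2: gcd(25, 26) = 1.
Since gcd = 1, 25 is coprime with 26, so it is a valid key.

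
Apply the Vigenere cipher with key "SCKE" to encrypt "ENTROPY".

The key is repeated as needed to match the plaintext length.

Step 1: Repeat key to match plaintext length:
  Plaintext: ENTROPY
  Key:       SCKESCK
Step 2: Encrypt each letter:
  E(4) + S(18) = (4+18) mod 26 = 22 = W
  N(13) + C(2) = (13+2) mod 26 = 15 = P
  T(19) + K(10) = (19+10) mod 26 = 3 = D
  R(17) + E(4) = (17+4) mod 26 = 21 = V
  O(14) + S(18) = (14+18) mod 26 = 6 = G
  P(15) + C(2) = (15+2) mod 26 = 17 = R
  Y(24) + K(10) = (24+10) mod 26 = 8 = I
Ciphertext: WPDVGRI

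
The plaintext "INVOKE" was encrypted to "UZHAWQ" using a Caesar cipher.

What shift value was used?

Step 1: Compare first letters: I (position 8) -> U (position 20).
Step 2: Shift = (20 - 8) mod 26 = 12.
The shift value is 12.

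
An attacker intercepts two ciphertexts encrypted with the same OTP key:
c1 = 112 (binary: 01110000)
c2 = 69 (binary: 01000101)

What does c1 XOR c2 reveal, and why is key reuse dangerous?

Step 1: c1 XOR c2 = (m1 XOR k) XOR (m2 XOR k).
Step 2: By XOR associativity/commutativity: = m1 XOR m2 XOR k XOR k = m1 XOR m2.
Step 3: 01110000 XOR 01000101 = 00110101 = 53.
Step 4: The key cancels out! An attacker learns m1 XOR m2 = 53, revealing the relationship between plaintexts.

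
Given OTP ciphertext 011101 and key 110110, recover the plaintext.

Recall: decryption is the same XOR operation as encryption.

Step 1: XOR ciphertext with key:
  Ciphertext: 011101
  Key:        110110
  XOR:        101011
Step 2: Plaintext = 101011 = 43 in decimal.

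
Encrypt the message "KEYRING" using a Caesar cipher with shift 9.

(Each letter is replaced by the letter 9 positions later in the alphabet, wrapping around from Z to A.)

Step 1: For each letter, shift forward by 9 positions (mod 26).
  K (position 10) -> position (10+9) mod 26 = 19 -> T
  E (position 4) -> position (4+9) mod 26 = 13 -> N
  Y (position 24) -> position (24+9) mod 26 = 7 -> H
  R (position 17) -> position (17+9) mod 26 = 0 -> A
  I (position 8) -> position (8+9) mod 26 = 17 -> R
  N (position 13) -> position (13+9) mod 26 = 22 -> W
  G (position 6) -> position (6+9) mod 26 = 15 -> P
Result: TNHARWP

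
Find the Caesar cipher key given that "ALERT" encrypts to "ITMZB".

Step 1: Compare first letters: A (position 0) -> I (position 8).
Step 2: Shift = (8 - 0) mod 26 = 8.
The shift value is 8.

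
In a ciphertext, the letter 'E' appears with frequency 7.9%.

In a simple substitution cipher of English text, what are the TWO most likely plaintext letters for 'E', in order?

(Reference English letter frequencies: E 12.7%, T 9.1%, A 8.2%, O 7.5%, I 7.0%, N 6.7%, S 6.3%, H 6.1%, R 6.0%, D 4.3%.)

Step 1: Observed frequency of 'E' is 7.9%.
Step 2: Compute distances to each reference frequency and sort:
  A (8.2%): difference = 0.3% <-- BEST
  O (7.5%): difference = 0.4% <-- RUNNER-UP
  I (7.0%): difference = 0.9%
  T (9.1%): difference = 1.2%
  N (6.7%): difference = 1.2%
Step 3: Most likely is 'A' (8.2%, diff 0.3%); second most likely is 'O' (7.5%, diff 0.4%).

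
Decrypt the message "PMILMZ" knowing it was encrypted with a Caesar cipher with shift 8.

Step 1: Reverse the shift by subtracting 8 from each letter position.
  P (position 15) -> position (15-8) mod 26 = 7 -> H
  M (position 12) -> position (12-8) mod 26 = 4 -> E
  I (position 8) -> position (8-8) mod 26 = 0 -> A
  L (position 11) -> position (11-8) mod 26 = 3 -> D
  M (position 12) -> position (12-8) mod 26 = 4 -> E
  Z (position 25) -> position (25-8) mod 26 = 17 -> R
Decrypted message: HEADER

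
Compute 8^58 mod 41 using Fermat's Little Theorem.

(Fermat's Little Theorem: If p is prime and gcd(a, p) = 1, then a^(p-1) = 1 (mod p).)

Step 1: Since 41 is prime, by Fermat's Little Theorem: 8^40 = 1 (mod 41).
Step 2: Reduce exponent: 58 mod 40 = 18.
Step 3: So 8^58 = 8^18 (mod 41).
Step 4: 8^18 mod 41 = 25.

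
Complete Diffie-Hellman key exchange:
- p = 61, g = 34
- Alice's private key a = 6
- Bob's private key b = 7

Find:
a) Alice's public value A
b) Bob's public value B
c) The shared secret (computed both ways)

Step 1: A = g^a mod p = 34^6 mod 61 = 34.
Step 2: B = g^b mod p = 34^7 mod 61 = 58.
Step 3: Alice computes s = B^a mod p = 58^6 mod 61 = 58.
Step 4: Bob computes s = A^b mod p = 34^7 mod 61 = 58.
Both sides agree: shared secret = 58.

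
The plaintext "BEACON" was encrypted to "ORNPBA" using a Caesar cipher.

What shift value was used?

Step 1: Compare first letters: B (position 1) -> O (position 14).
Step 2: Shift = (14 - 1) mod 26 = 13.
The shift value is 13.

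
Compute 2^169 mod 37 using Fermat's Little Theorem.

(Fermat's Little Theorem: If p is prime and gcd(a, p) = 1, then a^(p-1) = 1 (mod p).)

Step 1: Since 37 is prime, by Fermat's Little Theorem: 2^36 = 1 (mod 37).
Step 2: Reduce exponent: 169 mod 36 = 25.
Step 3: So 2^169 = 2^25 (mod 37).
Step 4: 2^25 mod 37 = 20.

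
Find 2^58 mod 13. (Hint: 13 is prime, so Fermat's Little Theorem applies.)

Step 1: Since 13 is prime, by Fermat's Little Theorem: 2^12 = 1 (mod 13).
Step 2: Reduce exponent: 58 mod 12 = 10.
Step 3: So 2^58 = 2^10 (mod 13).
Step 4: 2^10 mod 13 = 10.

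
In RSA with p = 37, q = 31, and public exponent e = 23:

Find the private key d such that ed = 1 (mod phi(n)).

Step 1: n = 37 * 31 = 1147.
Step 2: phi(n) = 36 * 30 = 1080.
Step 3: Find d such that 23 * d = 1 (mod 1080).
Step 4: d = 23^(-1) mod 1080 = 47.
Verification: 23 * 47 = 1081 = 1 * 1080 + 1.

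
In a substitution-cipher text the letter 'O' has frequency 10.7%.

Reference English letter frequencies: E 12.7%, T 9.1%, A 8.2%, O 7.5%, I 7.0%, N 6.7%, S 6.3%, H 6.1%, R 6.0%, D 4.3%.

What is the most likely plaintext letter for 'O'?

Step 1: The observed frequency is 10.7%.
Step 2: Compare with English frequencies:
  E: 12.7% (difference: 2.0%)
  T: 9.1% (difference: 1.6%) <-- closest
  A: 8.2% (difference: 2.5%)
  O: 7.5% (difference: 3.2%)
  I: 7.0% (difference: 3.7%)
  N: 6.7% (difference: 4.0%)
  S: 6.3% (difference: 4.4%)
  H: 6.1% (difference: 4.6%)
  R: 6.0% (difference: 4.7%)
  D: 4.3% (difference: 6.4%)
Step 3: 'O' most likely represents 'T' (frequency 9.1%).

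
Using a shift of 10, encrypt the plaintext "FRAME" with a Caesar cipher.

Step 1: For each letter, shift forward by 10 positions (mod 26).
  F (position 5) -> position (5+10) mod 26 = 15 -> P
  R (position 17) -> position (17+10) mod 26 = 1 -> B
  A (position 0) -> position (0+10) mod 26 = 10 -> K
  M (position 12) -> position (12+10) mod 26 = 22 -> W
  E (position 4) -> position (4+10) mod 26 = 14 -> O
Result: PBKWO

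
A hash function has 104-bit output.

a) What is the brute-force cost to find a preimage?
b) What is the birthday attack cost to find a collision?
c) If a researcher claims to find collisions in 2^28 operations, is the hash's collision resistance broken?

Step 1: Preimage resistance requires brute-force of 2^104 operations.
Step 2: Collision resistance (birthday bound) = 2^(104/2) = 2^52.
Step 3: The claimed attack costs 2^28 operations.
Step 4: Since 2^28 < 2^52, the claimed attack beats the generic birthday bound, so collision resistance is broken.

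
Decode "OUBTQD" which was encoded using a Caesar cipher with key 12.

Step 1: Reverse the shift by subtracting 12 from each letter position.
  O (position 14) -> position (14-12) mod 26 = 2 -> C
  U (position 20) -> position (20-12) mod 26 = 8 -> I
  B (position 1) -> position (1-12) mod 26 = 15 -> P
  T (position 19) -> position (19-12) mod 26 = 7 -> H
  Q (position 16) -> position (16-12) mod 26 = 4 -> E
  D (position 3) -> position (3-12) mod 26 = 17 -> R
Decrypted message: CIPHER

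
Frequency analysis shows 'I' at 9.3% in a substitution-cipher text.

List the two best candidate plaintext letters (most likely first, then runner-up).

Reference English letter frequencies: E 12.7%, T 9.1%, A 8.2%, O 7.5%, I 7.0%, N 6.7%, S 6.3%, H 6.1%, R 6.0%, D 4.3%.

Step 1: Observed frequency of 'I' is 9.3%.
Step 2: Compute distances to each reference frequency and sort:
  T (9.1%): difference = 0.2% <-- BEST
  A (8.2%): difference = 1.1% <-- RUNNER-UP
  O (7.5%): difference = 1.8%
  I (7.0%): difference = 2.3%
  N (6.7%): difference = 2.6%
Step 3: Most likely is 'T' (9.1%, diff 0.2%); second most likely is 'A' (8.2%, diff 1.1%).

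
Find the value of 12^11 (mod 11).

Step 1: Compute 12^11 mod 11 step by step, reducing modulo 11 at each step.
  12^1 mod 11 = 1
  12^2 mod 11 = (1 * 12) mod 11 = 1
  12^3 mod 11 = (1 * 12) mod 11 = 1
  12^4 mod 11 = (1 * 12) mod 11 = 1
  12^5 mod 11 = (1 * 12) mod 11 = 1
  12^6 mod 11 = (1 * 12) mod 11 = 1
  12^7 mod 11 = (1 * 12) mod 11 = 1
  12^8 mod 11 = (1 * 12) mod 11 = 1
  12^9 mod 11 = (1 * 12) mod 11 = 1
  12^10 mod 11 = (1 * 12) mod 11 = 1
  12^11 mod 11 = (1 * 12) mod 11 = 1
Step 2: Result = 1.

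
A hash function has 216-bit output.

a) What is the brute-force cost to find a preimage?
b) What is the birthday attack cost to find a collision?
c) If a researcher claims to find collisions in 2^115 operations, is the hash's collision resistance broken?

Step 1: Preimage resistance requires brute-force of 2^216 operations.
Step 2: Collision resistance (birthday bound) = 2^(216/2) = 2^108.
Step 3: The claimed attack costs 2^115 operations.
Step 4: Since 2^115 >= 2^108, the claimed attack is no faster than the generic birthday attack, so this does not break collision resistance.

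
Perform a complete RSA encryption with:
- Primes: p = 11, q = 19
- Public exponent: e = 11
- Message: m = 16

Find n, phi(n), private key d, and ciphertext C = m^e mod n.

Step 1: n = 11 * 19 = 209.
Step 2: phi(n) = (11-1)(19-1) = 10 * 18 = 180.
Step 3: Find d = 11^(-1) mod 180 = 131.
  Verify: 11 * 131 = 1441 = 1 (mod 180).
Step 4: C = 16^11 mod 209 = 104.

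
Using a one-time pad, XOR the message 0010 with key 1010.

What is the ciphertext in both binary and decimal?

Step 1: Write out the XOR operation bit by bit:
  Message: 0010
  Key:     1010
  XOR:     1000
Step 2: Convert to decimal: 1000 = 8.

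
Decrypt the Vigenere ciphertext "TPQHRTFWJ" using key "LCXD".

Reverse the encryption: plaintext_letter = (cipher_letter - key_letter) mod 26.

Step 1: Extend key: LCXDLCXDL
Step 2: Decrypt each letter (c - k) mod 26:
  T(19) - L(11) = (19-11) mod 26 = 8 = I
  P(15) - C(2) = (15-2) mod 26 = 13 = N
  Q(16) - X(23) = (16-23) mod 26 = 19 = T
  H(7) - D(3) = (7-3) mod 26 = 4 = E
  R(17) - L(11) = (17-11) mod 26 = 6 = G
  T(19) - C(2) = (19-2) mod 26 = 17 = R
  F(5) - X(23) = (5-23) mod 26 = 8 = I
  W(22) - D(3) = (22-3) mod 26 = 19 = T
  J(9) - L(11) = (9-11) mod 26 = 24 = Y
Plaintext: INTEGRITY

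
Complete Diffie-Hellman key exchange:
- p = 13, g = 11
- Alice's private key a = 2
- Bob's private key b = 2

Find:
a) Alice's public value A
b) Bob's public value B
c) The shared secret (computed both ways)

Step 1: A = g^a mod p = 11^2 mod 13 = 4.
Step 2: B = g^b mod p = 11^2 mod 13 = 4.
Step 3: Alice computes s = B^a mod p = 4^2 mod 13 = 3.
Step 4: Bob computes s = A^b mod p = 4^2 mod 13 = 3.
Both sides agree: shared secret = 3.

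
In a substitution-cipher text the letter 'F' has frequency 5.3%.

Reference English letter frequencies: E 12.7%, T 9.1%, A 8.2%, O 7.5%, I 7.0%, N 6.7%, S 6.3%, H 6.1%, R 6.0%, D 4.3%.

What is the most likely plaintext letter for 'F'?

Step 1: The observed frequency is 5.3%.
Step 2: Compare with English frequencies:
  E: 12.7% (difference: 7.4%)
  T: 9.1% (difference: 3.8%)
  A: 8.2% (difference: 2.9%)
  O: 7.5% (difference: 2.2%)
  I: 7.0% (difference: 1.7%)
  N: 6.7% (difference: 1.4%)
  S: 6.3% (difference: 1.0%)
  H: 6.1% (difference: 0.8%)
  R: 6.0% (difference: 0.7%) <-- closest
  D: 4.3% (difference: 1.0%)
Step 3: 'F' most likely represents 'R' (frequency 6.0%).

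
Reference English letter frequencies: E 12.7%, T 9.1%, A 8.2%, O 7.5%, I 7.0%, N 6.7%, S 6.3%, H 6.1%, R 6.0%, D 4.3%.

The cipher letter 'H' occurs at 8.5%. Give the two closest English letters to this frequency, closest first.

Step 1: Observed frequency of 'H' is 8.5%.
Step 2: Compute distances to each reference frequency and sort:
  A (8.2%): difference = 0.3% <-- BEST
  T (9.1%): difference = 0.6% <-- RUNNER-UP
  O (7.5%): difference = 1.0%
  I (7.0%): difference = 1.5%
  N (6.7%): difference = 1.8%
Step 3: Most likely is 'A' (8.2%, diff 0.3%); second most likely is 'T' (9.1%, diff 0.6%).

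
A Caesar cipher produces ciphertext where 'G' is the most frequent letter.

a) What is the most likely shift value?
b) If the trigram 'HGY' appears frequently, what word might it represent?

Step 1: In English, 'E' is the most frequent letter (12.7%).
Step 2: The most frequent ciphertext letter is 'G' (position 6).
Step 3: Shift = (6 - 4) mod 26 = 2.
Step 4: Decrypt 'HGY' by shifting back 2:
  H -> F
  G -> E
  Y -> W
Step 5: 'HGY' decrypts to 'FEW'.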